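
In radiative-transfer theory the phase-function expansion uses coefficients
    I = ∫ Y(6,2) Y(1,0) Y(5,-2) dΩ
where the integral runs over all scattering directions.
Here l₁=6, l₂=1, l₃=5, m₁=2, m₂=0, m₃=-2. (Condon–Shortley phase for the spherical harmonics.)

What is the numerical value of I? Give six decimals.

m-sum 0 ✓  L=12 even ✓  5≤5≤7 ✓
Π(2lᵢ+1) = 13×3×11 = 429
triangle coeff Δ(6,1,5) = 1/858
Σ_t [1,1]: t=1:−1/14400 = -1/14400
(3j)²=6/143 [(6 1 5; 0 0 0)], sign=+1
Σ_t [1,1]: t=1:−1/30240 = -1/30240
(3j)²=16/429 [(6 1 5; 2 0 -2)], sign=+1
⇒ 4πI² = 96/143
I = (+1)√(96/143/(4π)) = 0.23113338

0.231133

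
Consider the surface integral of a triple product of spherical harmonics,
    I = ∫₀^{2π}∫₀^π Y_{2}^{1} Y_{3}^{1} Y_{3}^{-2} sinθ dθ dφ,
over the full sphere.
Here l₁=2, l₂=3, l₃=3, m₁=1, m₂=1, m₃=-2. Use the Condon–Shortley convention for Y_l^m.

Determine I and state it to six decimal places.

0.162868

Checks pass: Σm=0; 8 even; l₃=3∈[1,5].
(2·2+1)(2·3+1)(2·3+1) = 245
Δ: 2! 2! 4! / 9! → 1/3780
sum: t=0:+1/24 t=1:−1/4 t=2:+1/24 = -1/6
3j²(2 3 3; 0 0 0) = Δ·Π!·Σ² = 4/105  (sign +1)
sum: t=0:+1/48 t=1:−1/12 = -1/16
3j²(2 3 3; 1 1 -2) = Δ·Π!·Σ² = 1/28  (sign +1)
combine: 4πI² = 245·4/105·1/28 = 1/3
take √, sign +1: I = 0.16286750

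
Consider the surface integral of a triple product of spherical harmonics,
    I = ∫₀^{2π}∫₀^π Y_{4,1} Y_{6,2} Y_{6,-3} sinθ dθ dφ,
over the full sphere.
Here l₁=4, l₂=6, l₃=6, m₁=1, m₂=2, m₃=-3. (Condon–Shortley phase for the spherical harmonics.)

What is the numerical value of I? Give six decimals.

-0.131554

Rules hold: Σm=0, L=16 even, 2≤6≤10.
N = 9·13·13 = 1521
Δ = 4!·4!·8!/17! = 1/15315300
Racah Σ t=0..4: t=0:+1/829440 t=1:−1/25920 t=2:+1/9216 t=3:−1/25920 t=4:+1/829440 = 7/207360
⇒ 3j(4 6 6; 0 0 0)² = 28/2431, sgn +1
Racah Σ t=0..3: t=0:+1/5806080 t=1:−1/120960 t=2:+1/34560 t=3:−1/103680 = 13/1161216
⇒ 3j(4 6 6; 1 2 -3)² = 65/5236, sgn -1
4πI² = N·(3j₀)²·(3jₘ)² = 7605/34969
I = -1·√(0.217478/4π) = -0.13155370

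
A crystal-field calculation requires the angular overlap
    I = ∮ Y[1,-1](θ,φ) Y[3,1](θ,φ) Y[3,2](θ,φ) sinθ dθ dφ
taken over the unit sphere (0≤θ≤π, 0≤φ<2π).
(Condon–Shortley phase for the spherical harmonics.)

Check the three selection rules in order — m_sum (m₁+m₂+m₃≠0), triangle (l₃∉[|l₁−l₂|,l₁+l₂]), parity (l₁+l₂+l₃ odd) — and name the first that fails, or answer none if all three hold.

m_sum

azimuthal sum: -1 + 1 + 2 = 2  ✗
2 ≤ 3 ≤ 4 (triangle on l)
L = 1 + 3 + 3 = 7 (odd)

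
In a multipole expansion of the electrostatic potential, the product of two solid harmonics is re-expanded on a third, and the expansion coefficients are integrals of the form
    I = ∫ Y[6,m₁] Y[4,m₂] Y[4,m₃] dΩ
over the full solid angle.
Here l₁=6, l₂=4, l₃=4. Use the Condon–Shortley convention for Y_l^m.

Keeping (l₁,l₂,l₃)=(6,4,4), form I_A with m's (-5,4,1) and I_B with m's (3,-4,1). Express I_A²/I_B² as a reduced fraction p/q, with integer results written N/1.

33/20

Same 6,4,4: normalisation and zero-m 3j drop out of the ratio.
A: Δ: 6! 6! 2! / 15! → 1/1261260; sum: t=6:+1/172800 = 1/172800; 3j²(6 4 4; -5 4 1) = Δ·Π!·Σ² = 2/65  (sign -1)
B: Δ: 6! 6! 2! / 15! → 1/1261260; sum: t=0:+1/51840 = 1/51840; 3j²(6 4 4; 3 -4 1) = Δ·Π!·Σ² = 8/429  (sign -1)
I_A²/I_B² = (2/65)/(8/429) = 33/20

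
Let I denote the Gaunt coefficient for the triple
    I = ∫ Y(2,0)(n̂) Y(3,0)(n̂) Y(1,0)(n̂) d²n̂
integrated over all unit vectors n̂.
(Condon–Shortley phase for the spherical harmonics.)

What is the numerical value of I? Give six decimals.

0.247767

m-sum 0 ✓  L=6 even ✓  1≤1≤5 ✓
Π(2lᵢ+1) = 5×7×3 = 105
triangle coeff Δ(2,3,1) = 1/105
Σ_t [2,2]: t=2:+1/4 = 1/4
(3j)²=3/35 [(2 3 1; 0 0 0)], sign=-1
(m-triple is (0,0,0) — same symbol as above.)
⇒ 4πI² = 27/35
I = (+1)√(27/35/(4π)) = 0.24776670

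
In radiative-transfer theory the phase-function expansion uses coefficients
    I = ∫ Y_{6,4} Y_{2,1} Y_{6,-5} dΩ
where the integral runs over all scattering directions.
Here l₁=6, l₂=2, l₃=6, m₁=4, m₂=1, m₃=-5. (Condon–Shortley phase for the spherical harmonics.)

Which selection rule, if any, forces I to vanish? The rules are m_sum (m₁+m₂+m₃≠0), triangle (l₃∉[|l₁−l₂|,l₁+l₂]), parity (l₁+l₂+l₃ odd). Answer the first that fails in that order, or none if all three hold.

Σmᵢ = 0  ✓
l₃∈[|l₁−l₂|,l₁+l₂]=[4,8], have l₃=6  ✓
Σlᵢ = 14 ⇒ even  ✓

none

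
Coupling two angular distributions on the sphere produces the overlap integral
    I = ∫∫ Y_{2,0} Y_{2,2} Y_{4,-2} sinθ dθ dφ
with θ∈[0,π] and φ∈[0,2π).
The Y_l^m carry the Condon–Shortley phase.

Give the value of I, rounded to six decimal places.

m-sum 0 ✓  L=8 even ✓  0≤4≤4 ✓
Π(2lᵢ+1) = 5×5×9 = 225
triangle coeff Δ(2,2,4) = 1/630
Σ_t [0,0]: t=0:+1/16 = 1/16
(3j)²=2/35 [(2 2 4; 0 0 0)], sign=+1
Σ_t [0,0]: t=0:+1/96 = 1/96
(3j)²=1/42 [(2 2 4; 0 2 -2)], sign=+1
⇒ 4πI² = 15/49
I = (+1)√(15/49/(4π)) = 0.15607835

0.156078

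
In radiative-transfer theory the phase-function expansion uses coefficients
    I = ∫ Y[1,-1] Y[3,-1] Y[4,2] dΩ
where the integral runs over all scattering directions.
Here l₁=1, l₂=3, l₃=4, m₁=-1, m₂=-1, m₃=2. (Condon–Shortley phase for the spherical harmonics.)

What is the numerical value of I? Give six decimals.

0.238414

m-sum 0 ✓  L=8 even ✓  2≤4≤4 ✓
Π(2lᵢ+1) = 3×7×9 = 189
triangle coeff Δ(1,3,4) = 1/252
Σ_t [0,0]: t=0:+1/36 = 1/36
(3j)²=4/63 [(1 3 4; 0 0 0)], sign=+1
Σ_t [0,0]: t=0:+1/96 = 1/96
(3j)²=5/84 [(1 3 4; -1 -1 2)], sign=+1
⇒ 4πI² = 5/7
I = (+1)√(5/7/(4π)) = 0.23841361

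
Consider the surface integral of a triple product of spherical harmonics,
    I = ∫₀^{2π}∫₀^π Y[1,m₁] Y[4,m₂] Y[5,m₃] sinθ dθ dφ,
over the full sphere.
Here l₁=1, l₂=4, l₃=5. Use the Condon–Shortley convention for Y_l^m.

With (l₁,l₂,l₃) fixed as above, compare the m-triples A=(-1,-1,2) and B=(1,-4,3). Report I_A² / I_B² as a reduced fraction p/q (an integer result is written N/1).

Shared (l₁,l₂,l₃)=(1,4,5): N and (l;000)² cancel in I_A²/I_B².
A: Δ = 0!·2!·8!/11! = 1/495; Racah Σ t=0..0: t=0:+1/1440 = 1/1440; ⇒ 3j(1 4 5; -1 -1 2)² = 7/165, sgn -1
B: Δ = 0!·2!·8!/11! = 1/495; Racah Σ t=0..0: t=0:+1/80640 = 1/80640; ⇒ 3j(1 4 5; 1 -4 3)² = 1/495, sgn +1
I_A²/I_B² = (7/165)/(1/495) = 21/1

21/1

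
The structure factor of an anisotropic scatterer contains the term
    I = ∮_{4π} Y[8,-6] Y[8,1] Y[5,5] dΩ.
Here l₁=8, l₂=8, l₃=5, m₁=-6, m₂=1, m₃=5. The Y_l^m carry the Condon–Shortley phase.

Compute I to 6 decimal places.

l₁+l₂+l₃=21 is odd: 3j(l;000)=0 ⇒ I=0

0.000000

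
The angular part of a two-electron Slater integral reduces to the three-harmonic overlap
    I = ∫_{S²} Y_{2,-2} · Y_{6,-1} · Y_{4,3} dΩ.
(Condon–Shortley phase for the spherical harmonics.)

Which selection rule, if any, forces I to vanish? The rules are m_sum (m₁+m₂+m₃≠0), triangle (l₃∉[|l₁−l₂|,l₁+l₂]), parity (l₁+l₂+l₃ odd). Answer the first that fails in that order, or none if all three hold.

Σmᵢ = 0  ✓
l₃∈[|l₁−l₂|,l₁+l₂]=[4,8], have l₃=4  ✓
Σlᵢ = 12 ⇒ even  ✓

none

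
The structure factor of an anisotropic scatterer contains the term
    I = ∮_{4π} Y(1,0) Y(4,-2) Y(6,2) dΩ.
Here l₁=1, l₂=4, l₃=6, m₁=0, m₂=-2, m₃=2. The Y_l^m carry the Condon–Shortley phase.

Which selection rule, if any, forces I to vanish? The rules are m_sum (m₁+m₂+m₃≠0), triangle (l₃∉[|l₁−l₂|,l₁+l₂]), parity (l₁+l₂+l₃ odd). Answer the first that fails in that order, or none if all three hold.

Σmᵢ = 0  ✓
l₃∈[|l₁−l₂|,l₁+l₂]=[3,5], have l₃=6  ✗
Σlᵢ = 11 ⇒ odd

triangle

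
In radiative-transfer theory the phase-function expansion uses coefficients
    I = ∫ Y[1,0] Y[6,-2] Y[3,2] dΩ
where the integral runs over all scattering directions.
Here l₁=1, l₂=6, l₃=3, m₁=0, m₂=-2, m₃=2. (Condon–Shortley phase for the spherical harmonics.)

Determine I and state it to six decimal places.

0.000000

|1−6|≤3≤1+6 violated ⇒ I = 0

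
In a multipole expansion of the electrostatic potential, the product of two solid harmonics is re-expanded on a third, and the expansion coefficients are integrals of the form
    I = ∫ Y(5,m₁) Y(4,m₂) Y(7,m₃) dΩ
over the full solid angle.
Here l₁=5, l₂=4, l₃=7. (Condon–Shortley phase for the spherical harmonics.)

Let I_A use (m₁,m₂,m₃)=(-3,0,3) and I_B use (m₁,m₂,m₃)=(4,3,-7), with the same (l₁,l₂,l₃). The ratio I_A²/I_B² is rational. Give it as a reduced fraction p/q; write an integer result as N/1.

5290/63063

Shared (l₁,l₂,l₃)=(5,4,7): N and (l;000)² cancel in I_A²/I_B².
A: Δ = 2!·8!·6!/17! = 1/6126120; Racah Σ t=0..2: t=0:+1/3870720 t=1:−1/181440 t=2:+1/138240 = 23/11612160; ⇒ 3j(5 4 7; -3 0 3)² = 529/204204, sgn +1
B: Δ = 2!·8!·6!/17! = 1/6126120; Racah Σ t=1..1: t=1:−1/29030400 = -1/29030400; ⇒ 3j(5 4 7; 4 3 -7)² = 21/680, sgn -1
I_A²/I_B² = (529/204204)/(21/680) = 5290/63063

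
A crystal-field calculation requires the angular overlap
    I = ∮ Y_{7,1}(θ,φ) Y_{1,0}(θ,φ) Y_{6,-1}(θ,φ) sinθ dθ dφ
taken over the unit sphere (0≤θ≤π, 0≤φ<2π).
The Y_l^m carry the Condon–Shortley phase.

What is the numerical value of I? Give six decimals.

-0.242415

Rules hold: Σm=0, L=14 even, 6≤6≤8.
N = 15·3·13 = 585
Δ = 2!·12!·0!/15! = 1/1365
Racah Σ t=1..1: t=1:−1/518400 = -1/518400
⇒ 3j(7 1 6; 0 0 0)² = 7/195, sgn -1
Racah Σ t=1..1: t=1:−1/604800 = -1/604800
⇒ 3j(7 1 6; 1 0 -1)² = 16/455, sgn +1
4πI² = N·(3j₀)²·(3jₘ)² = 48/65
I = -1·√(0.738462/4π) = -0.24241473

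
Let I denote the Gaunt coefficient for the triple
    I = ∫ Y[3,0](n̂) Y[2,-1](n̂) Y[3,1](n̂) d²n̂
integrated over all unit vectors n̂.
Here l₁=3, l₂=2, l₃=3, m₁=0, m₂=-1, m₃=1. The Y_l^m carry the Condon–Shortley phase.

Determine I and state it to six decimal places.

-0.059471

Checks pass: Σm=0; 8 even; l₃=3∈[1,5].
(2·3+1)(2·2+1)(2·3+1) = 245
Δ: 2! 4! 2! / 9! → 1/3780
sum: t=0:+1/24 t=1:−1/4 t=2:+1/24 = -1/6
3j²(3 2 3; 0 0 0) = Δ·Π!·Σ² = 4/105  (sign +1)
sum: t=0:+1/12 t=1:−1/8 = -1/24
3j²(3 2 3; 0 -1 1) = Δ·Π!·Σ² = 1/210  (sign -1)
combine: 4πI² = 245·4/105·1/210 = 2/45
take √, sign -1: I = -0.05947080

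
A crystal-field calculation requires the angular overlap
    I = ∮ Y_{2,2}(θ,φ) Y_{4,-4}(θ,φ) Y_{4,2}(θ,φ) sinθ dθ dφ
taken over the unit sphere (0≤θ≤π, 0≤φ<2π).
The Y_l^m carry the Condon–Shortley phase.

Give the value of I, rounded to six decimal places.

m-sum 0 ✓  L=10 even ✓  2≤4≤6 ✓
Π(2lᵢ+1) = 5×9×9 = 405
triangle coeff Δ(2,4,4) = 1/13860
Σ_t [0,2]: t=0:+1/192 t=1:−1/36 t=2:+1/192 = -5/288
(3j)²=20/693 [(2 4 4; 0 0 0)], sign=-1
Σ_t [0,0]: t=0:+1/2880 = 1/2880
(3j)²=2/165 [(2 4 4; 2 -4 2)], sign=+1
⇒ 4πI² = 120/847
I = (-1)√(120/847/(4π)) = -0.10618031

-0.106180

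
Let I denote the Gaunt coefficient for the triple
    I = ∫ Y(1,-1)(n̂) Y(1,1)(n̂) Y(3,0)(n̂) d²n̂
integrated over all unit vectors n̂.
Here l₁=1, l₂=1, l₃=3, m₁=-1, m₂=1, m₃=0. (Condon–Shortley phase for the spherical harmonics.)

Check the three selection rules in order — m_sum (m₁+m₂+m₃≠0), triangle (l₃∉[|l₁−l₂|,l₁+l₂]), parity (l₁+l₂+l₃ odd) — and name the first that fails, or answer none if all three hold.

triangle

azimuthal sum: -1 + 1 + 0 = 0  ✓
0 ≤ 3 ≤ 2 (triangle on l)  ✗
L = 1 + 1 + 3 = 5 (odd)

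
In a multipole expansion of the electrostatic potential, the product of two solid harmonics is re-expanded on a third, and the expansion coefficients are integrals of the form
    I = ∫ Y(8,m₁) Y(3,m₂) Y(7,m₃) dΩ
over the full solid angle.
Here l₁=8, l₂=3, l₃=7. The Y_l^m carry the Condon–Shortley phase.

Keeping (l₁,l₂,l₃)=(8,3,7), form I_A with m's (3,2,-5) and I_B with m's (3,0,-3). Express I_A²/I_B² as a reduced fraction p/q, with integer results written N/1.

Same 8,3,7: normalisation and zero-m 3j drop out of the ratio.
A: Δ: 4! 12! 2! / 19! → 1/5290740; sum: t=3:−1/87091200 t=4:+1/958003200 = -1/95800320; 3j²(8 3 7; 3 2 -5) = Δ·Π!·Σ² = 1000/88179  (sign -1)
B: Δ: 4! 12! 2! / 19! → 1/5290740; sum: t=1:−1/11612160 t=2:+1/8709120 t=3:−1/87091200 = 1/58060800; 3j²(8 3 7; 3 0 -3) = Δ·Π!·Σ² = 99/117572  (sign +1)
I_A²/I_B² = (1000/88179)/(99/117572) = 4000/297

4000/297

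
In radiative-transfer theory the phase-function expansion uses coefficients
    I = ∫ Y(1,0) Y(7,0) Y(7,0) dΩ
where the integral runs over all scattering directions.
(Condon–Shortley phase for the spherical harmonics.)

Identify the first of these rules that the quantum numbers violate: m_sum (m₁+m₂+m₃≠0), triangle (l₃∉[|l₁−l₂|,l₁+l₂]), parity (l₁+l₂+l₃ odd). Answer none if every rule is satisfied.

parity

m₁+m₂+m₃ = 0 + 0 + 0 = 0  ✓
triangle: |1−7|=6 ≤ l₃=7 ≤ 1+7=8  ✓
parity: l₁+l₂+l₃ = 15 is odd  ✗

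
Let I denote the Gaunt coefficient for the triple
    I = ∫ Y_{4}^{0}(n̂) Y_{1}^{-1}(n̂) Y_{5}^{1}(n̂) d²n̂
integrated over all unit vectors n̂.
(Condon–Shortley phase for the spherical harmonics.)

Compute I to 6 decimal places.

m-sum 0 ✓  L=10 even ✓  3≤5≤5 ✓
Π(2lᵢ+1) = 9×3×11 = 297
triangle coeff Δ(4,1,5) = 1/495
Σ_t [0,0]: t=0:+1/576 = 1/576
(3j)²=5/99 [(4 1 5; 0 0 0)], sign=-1
Σ_t [0,0]: t=0:+1/1152 = 1/1152
(3j)²=1/33 [(4 1 5; 0 -1 1)], sign=+1
⇒ 4πI² = 5/11
I = (-1)√(5/11/(4π)) = -0.19018827

-0.190188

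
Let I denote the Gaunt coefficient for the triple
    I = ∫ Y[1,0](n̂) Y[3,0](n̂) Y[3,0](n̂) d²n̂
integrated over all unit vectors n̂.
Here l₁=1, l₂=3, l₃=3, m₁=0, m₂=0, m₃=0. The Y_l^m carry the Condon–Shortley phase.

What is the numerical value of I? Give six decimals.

0.000000

l₁+l₂+l₃=7 is odd: 3j(l;000)=0 ⇒ I=0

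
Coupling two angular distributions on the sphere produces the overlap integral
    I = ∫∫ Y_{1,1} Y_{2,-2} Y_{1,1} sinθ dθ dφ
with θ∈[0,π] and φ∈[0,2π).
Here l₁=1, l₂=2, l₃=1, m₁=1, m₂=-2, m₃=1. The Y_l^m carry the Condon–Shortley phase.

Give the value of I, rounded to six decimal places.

0.309019

Rules hold: Σm=0, L=4 even, 1≤1≤3.
N = 3·5·3 = 45
Δ = 2!·0!·2!/5! = 1/30
Racah Σ t=1..1: t=1:−1/1 = -1/1
⇒ 3j(1 2 1; 0 0 0)² = 2/15, sgn +1
Racah Σ t=0..0: t=0:+1/4 = 1/4
⇒ 3j(1 2 1; 1 -2 1)² = 1/5, sgn +1
4πI² = N·(3j₀)²·(3jₘ)² = 6/5
I = +1·√(1.2/4π) = 0.30901936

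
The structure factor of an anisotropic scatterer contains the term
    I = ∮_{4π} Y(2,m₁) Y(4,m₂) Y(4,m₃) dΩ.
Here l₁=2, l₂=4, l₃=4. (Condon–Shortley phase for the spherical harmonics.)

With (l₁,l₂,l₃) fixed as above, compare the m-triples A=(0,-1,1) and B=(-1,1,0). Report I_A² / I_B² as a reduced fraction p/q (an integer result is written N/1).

289/30

Same 2,4,4: normalisation and zero-m 3j drop out of the ratio.
A: Δ: 2! 2! 6! / 11! → 1/13860; sum: t=0:+1/144 t=1:−1/48 t=2:+1/480 = -17/1440; 3j²(2 4 4; 0 -1 1) = Δ·Π!·Σ² = 289/13860  (sign +1)
B: Δ: 2! 2! 6! / 11! → 1/13860; sum: t=1:−1/96 t=2:+1/72 = 1/288; 3j²(2 4 4; -1 1 0) = Δ·Π!·Σ² = 1/462  (sign +1)
I_A²/I_B² = (289/13860)/(1/462) = 289/30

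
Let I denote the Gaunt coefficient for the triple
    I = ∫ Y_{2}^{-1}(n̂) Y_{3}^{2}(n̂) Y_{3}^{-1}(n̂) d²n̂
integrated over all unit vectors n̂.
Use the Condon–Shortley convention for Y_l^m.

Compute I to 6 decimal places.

0.162868

Rules hold: Σm=0, L=8 even, 1≤3≤5.
N = 5·7·7 = 245
Δ = 2!·2!·4!/9! = 1/3780
Racah Σ t=0..2: t=0:+1/24 t=1:−1/4 t=2:+1/24 = -1/6
⇒ 3j(2 3 3; 0 0 0)² = 4/105, sgn +1
Racah Σ t=1..2: t=1:−1/48 t=2:+1/12 = 1/16
⇒ 3j(2 3 3; -1 2 -1)² = 1/28, sgn +1
4πI² = N·(3j₀)²·(3jₘ)² = 1/3
I = +1·√(0.333333/4π) = 0.16286750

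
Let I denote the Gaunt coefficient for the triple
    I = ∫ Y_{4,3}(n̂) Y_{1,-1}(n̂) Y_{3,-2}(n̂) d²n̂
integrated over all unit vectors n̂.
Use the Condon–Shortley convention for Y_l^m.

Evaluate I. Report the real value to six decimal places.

m-sum 0 ✓  L=8 even ✓  3≤3≤5 ✓
Π(2lᵢ+1) = 9×3×7 = 189
triangle coeff Δ(4,1,3) = 1/252
Σ_t [1,1]: t=1:−1/36 = -1/36
(3j)²=4/63 [(4 1 3; 0 0 0)], sign=+1
Σ_t [0,0]: t=0:+1/240 = 1/240
(3j)²=1/12 [(4 1 3; 3 -1 -2)], sign=-1
⇒ 4πI² = 1/1
I = (-1)√(1/1/(4π)) = -0.28209479

-0.282095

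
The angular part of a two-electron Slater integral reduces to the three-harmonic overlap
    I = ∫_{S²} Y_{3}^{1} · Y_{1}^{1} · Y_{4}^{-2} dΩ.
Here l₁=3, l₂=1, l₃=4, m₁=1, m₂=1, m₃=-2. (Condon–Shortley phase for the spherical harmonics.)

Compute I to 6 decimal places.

Checks pass: Σm=0; 8 even; l₃=4∈[2,4].
(2·3+1)(2·1+1)(2·4+1) = 189
Δ: 0! 6! 2! / 9! → 1/252
sum: t=0:+1/36 = 1/36
3j²(3 1 4; 0 0 0) = Δ·Π!·Σ² = 4/63  (sign +1)
sum: t=0:+1/96 = 1/96
3j²(3 1 4; 1 1 -2) = Δ·Π!·Σ² = 5/84  (sign +1)
combine: 4πI² = 189·4/63·5/84 = 5/7
take √, sign +1: I = 0.23841361

0.238414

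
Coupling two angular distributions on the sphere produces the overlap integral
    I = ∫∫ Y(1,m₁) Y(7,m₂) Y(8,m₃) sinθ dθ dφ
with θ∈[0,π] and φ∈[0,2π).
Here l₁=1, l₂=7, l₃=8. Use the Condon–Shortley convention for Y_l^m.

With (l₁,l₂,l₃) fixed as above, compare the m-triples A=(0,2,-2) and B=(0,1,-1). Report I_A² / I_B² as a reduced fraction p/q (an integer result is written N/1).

20/21

Shared (l₁,l₂,l₃)=(1,7,8): N and (l;000)² cancel in I_A²/I_B².
A: Δ = 0!·2!·14!/17! = 1/2040; Racah Σ t=0..0: t=0:+1/43545600 = 1/43545600; ⇒ 3j(1 7 8; 0 2 -2)² = 1/34, sgn +1
B: Δ = 0!·2!·14!/17! = 1/2040; Racah Σ t=0..0: t=0:+1/29030400 = 1/29030400; ⇒ 3j(1 7 8; 0 1 -1)² = 21/680, sgn -1
I_A²/I_B² = (1/34)/(21/680) = 20/21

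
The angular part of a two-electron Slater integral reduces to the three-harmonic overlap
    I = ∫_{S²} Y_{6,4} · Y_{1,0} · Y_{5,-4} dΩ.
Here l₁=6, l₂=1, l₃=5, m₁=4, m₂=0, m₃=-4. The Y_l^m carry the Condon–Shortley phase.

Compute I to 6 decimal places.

Checks pass: Σm=0; 12 even; l₃=5∈[5,7].
(2·6+1)(2·1+1)(2·5+1) = 429
Δ: 2! 10! 0! / 13! → 1/858
sum: t=1:−1/14400 = -1/14400
3j²(6 1 5; 0 0 0) = Δ·Π!·Σ² = 6/143  (sign +1)
sum: t=1:−1/362880 = -1/362880
3j²(6 1 5; 4 0 -4) = Δ·Π!·Σ² = 10/429  (sign +1)
combine: 4πI² = 429·6/143·10/429 = 60/143
take √, sign +1: I = 0.18272698

0.182727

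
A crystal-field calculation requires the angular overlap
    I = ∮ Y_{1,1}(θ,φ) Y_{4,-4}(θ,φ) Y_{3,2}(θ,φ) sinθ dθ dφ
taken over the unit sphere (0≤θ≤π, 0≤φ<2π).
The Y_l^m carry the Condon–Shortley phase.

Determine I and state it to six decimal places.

0.000000

1 − 4 + 2 = -1 ≠ 0: azimuthal integral kills it; I = 0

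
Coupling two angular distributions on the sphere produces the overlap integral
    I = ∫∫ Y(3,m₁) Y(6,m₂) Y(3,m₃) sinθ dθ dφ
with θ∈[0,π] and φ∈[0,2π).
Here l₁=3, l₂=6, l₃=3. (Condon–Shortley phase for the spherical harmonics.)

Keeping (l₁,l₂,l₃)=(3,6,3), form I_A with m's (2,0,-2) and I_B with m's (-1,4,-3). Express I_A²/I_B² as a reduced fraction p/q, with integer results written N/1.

6/35

Shared (l₁,l₂,l₃)=(3,6,3): N and (l;000)² cancel in I_A²/I_B².
A: Δ = 6!·0!·6!/13! = 1/12012; Racah Σ t=1..1: t=1:−1/14400 = -1/14400; ⇒ 3j(3 6 3; 2 0 -2)² = 3/1001, sgn +1
B: Δ = 6!·0!·6!/13! = 1/12012; Racah Σ t=4..4: t=4:+1/34560 = 1/34560; ⇒ 3j(3 6 3; -1 4 -3)² = 5/286, sgn +1
I_A²/I_B² = (3/1001)/(5/286) = 6/35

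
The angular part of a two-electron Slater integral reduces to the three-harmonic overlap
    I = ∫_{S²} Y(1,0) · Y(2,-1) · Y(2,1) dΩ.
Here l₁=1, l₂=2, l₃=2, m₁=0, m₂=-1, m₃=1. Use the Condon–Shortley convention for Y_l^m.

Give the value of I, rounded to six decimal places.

Σlᵢ=5 odd — θ-integrand is odd under cosθ→−cosθ; I=0

0.000000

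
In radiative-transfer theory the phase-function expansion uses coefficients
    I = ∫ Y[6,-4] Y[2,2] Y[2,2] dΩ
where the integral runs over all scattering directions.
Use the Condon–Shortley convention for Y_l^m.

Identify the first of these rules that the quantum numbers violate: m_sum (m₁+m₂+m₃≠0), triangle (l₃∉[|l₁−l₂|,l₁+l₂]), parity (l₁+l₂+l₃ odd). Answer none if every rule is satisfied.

azimuthal sum: -4 + 2 + 2 = 0  ✓
4 ≤ 2 ≤ 8 (triangle on l)  ✗
L = 6 + 2 + 2 = 10 (even)

triangle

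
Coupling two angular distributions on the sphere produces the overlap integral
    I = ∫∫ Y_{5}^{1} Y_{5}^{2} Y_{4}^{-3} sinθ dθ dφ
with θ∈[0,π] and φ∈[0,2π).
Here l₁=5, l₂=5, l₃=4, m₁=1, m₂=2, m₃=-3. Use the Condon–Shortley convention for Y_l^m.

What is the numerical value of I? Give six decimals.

-0.048522

m-sum 0 ✓  L=14 even ✓  0≤4≤10 ✓
Π(2lᵢ+1) = 11×11×9 = 1089
triangle coeff Δ(5,5,4) = 1/3153150
Σ_t [1,5]: t=1:−1/69120 t=2:+1/1728 t=3:−1/576 t=4:+1/1728 t=5:−1/69120 = -7/11520
(3j)²=2/143 [(5 5 4; 0 0 0)], sign=-1
Σ_t [3,4]: t=3:−1/5184 t=4:+1/6912 = -1/20736
(3j)²=5/2574 [(5 5 4; 1 2 -3)], sign=+1
⇒ 4πI² = 5/169
I = (-1)√(5/169/(4π)) = -0.04852178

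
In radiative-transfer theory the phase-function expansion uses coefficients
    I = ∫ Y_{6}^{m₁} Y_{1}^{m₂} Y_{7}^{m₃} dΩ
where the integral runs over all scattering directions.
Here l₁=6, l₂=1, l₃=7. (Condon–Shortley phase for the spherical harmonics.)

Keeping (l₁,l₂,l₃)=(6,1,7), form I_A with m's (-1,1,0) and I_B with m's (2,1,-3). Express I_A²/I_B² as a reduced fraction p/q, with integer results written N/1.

7/15

Same 6,1,7: normalisation and zero-m 3j drop out of the ratio.
A: Δ: 0! 12! 2! / 15! → 1/1365; sum: t=0:+1/1209600 = 1/1209600; 3j²(6 1 7; -1 1 0) = Δ·Π!·Σ² = 1/65  (sign -1)
B: Δ: 0! 12! 2! / 15! → 1/1365; sum: t=0:+1/1935360 = 1/1935360; 3j²(6 1 7; 2 1 -3) = Δ·Π!·Σ² = 3/91  (sign +1)
I_A²/I_B² = (1/65)/(3/91) = 7/15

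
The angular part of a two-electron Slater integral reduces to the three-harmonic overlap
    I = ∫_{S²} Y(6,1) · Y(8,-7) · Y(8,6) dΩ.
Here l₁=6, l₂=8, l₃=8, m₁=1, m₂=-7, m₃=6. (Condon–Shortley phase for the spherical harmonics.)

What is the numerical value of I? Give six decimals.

m-sum 0 ✓  L=22 even ✓  2≤8≤14 ✓
Π(2lᵢ+1) = 13×17×17 = 3757
triangle coeff Δ(6,8,8) = 1/13742520792
Σ_t [0,6]: t=0:+1/41803776000 t=1:−1/435456000 t=2:+1/39813120 t=3:−1/18662400 t=4:+1/39813120 t=5:−1/435456000 t=6:+1/41803776000 = -11/1393459200
(3j)²=600/96577 [(6 8 8; 0 0 0)], sign=-1
Σ_t [0,1]: t=0:+1/31352832000 t=1:−1/20901888000 = -1/62705664000
(3j)²=455/178296 [(6 8 8; 1 -7 6)], sign=-1
⇒ 4πI² = 11375/190969
I = (+1)√(11375/190969/(4π)) = 0.06884768

0.068848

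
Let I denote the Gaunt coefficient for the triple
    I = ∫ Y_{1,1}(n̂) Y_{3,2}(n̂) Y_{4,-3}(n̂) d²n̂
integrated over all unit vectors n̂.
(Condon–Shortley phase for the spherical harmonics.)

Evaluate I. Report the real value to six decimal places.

-0.282095

Checks pass: Σm=0; 8 even; l₃=4∈[2,4].
(2·1+1)(2·3+1)(2·4+1) = 189
Δ: 0! 2! 6! / 9! → 1/252
sum: t=0:+1/36 = 1/36
3j²(1 3 4; 0 0 0) = Δ·Π!·Σ² = 4/63  (sign +1)
sum: t=0:+1/240 = 1/240
3j²(1 3 4; 1 2 -3) = Δ·Π!·Σ² = 1/12  (sign -1)
combine: 4πI² = 189·4/63·1/12 = 1/1
take √, sign -1: I = -0.28209479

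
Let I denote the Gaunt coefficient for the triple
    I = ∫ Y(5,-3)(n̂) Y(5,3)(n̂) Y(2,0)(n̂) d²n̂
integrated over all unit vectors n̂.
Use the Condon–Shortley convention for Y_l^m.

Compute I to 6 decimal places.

Checks pass: Σm=0; 12 even; l₃=2∈[0,10].
(2·5+1)(2·5+1)(2·2+1) = 605
Δ: 8! 2! 2! / 13! → 1/38610
sum: t=3:−1/2880 t=4:+1/576 t=5:−1/2880 = 1/960
3j²(5 5 2; 0 0 0) = Δ·Π!·Σ² = 10/429  (sign +1)
sum: t=6:+1/5760 t=7:−1/5040 t=8:+1/161280 = -1/53760
3j²(5 5 2; -3 3 0) = Δ·Π!·Σ² = 1/4290  (sign -1)
combine: 4πI² = 605·10/429·1/4290 = 5/1521
take √, sign -1: I = -0.01617393

-0.016174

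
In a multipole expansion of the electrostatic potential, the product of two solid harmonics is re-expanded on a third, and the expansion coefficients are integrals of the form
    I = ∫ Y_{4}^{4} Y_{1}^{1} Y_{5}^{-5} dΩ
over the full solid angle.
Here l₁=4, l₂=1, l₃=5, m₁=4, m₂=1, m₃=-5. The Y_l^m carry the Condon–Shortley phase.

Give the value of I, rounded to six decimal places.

-0.329416

Checks pass: Σm=0; 10 even; l₃=5∈[3,5].
(2·4+1)(2·1+1)(2·5+1) = 297
Δ: 0! 8! 2! / 11! → 1/495
sum: t=0:+1/576 = 1/576
3j²(4 1 5; 0 0 0) = Δ·Π!·Σ² = 5/99  (sign -1)
sum: t=0:+1/80640 = 1/80640
3j²(4 1 5; 4 1 -5) = Δ·Π!·Σ² = 1/11  (sign +1)
combine: 4πI² = 297·5/99·1/11 = 15/11
take √, sign -1: I = -0.32941575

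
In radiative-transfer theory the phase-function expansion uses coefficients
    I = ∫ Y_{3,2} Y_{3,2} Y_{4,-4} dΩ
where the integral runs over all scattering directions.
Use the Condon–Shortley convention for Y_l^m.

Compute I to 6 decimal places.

0.214561

Rules hold: Σm=0, L=10 even, 0≤4≤6.
N = 7·7·9 = 441
Δ = 2!·4!·4!/11! = 1/34650
Racah Σ t=0..2: t=0:+1/72 t=1:−1/16 t=2:+1/72 = -5/144
⇒ 3j(3 3 4; 0 0 0)² = 2/77, sgn -1
Racah Σ t=1..1: t=1:−1/576 = -1/576
⇒ 3j(3 3 4; 2 2 -4)² = 5/99, sgn -1
4πI² = N·(3j₀)²·(3jₘ)² = 70/121
I = +1·√(0.578512/4π) = 0.21456131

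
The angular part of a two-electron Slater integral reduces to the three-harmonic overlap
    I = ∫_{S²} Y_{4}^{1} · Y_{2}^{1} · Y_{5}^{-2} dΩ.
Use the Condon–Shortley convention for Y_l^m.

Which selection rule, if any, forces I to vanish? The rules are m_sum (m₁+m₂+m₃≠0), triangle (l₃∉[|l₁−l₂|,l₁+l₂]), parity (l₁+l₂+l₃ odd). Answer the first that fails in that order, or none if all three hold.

parity

Σmᵢ = 0  ✓
l₃∈[|l₁−l₂|,l₁+l₂]=[2,6], have l₃=5  ✓
Σlᵢ = 11 ⇒ odd  ✗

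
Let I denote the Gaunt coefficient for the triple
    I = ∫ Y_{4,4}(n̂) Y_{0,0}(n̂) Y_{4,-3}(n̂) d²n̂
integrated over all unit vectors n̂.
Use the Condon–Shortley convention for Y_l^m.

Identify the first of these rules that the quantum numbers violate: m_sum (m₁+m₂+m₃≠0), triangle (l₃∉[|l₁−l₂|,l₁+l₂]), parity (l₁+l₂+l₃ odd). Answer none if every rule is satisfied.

m_sum

Σmᵢ = 1  ✗
l₃∈[|l₁−l₂|,l₁+l₂]=[4,4], have l₃=4
Σlᵢ = 8 ⇒ even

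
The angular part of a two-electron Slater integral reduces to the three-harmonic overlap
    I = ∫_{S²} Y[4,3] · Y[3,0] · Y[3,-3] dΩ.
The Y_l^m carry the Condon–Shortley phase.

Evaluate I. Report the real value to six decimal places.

0.203551

m-sum 0 ✓  L=10 even ✓  1≤3≤7 ✓
Π(2lᵢ+1) = 9×7×7 = 441
triangle coeff Δ(4,3,3) = 1/34650
Σ_t [1,3]: t=1:−1/72 t=2:+1/16 t=3:−1/72 = 5/144
(3j)²=2/77 [(4 3 3; 0 0 0)], sign=-1
Σ_t [1,1]: t=1:−1/288 = -1/288
(3j)²=1/22 [(4 3 3; 3 0 -3)], sign=-1
⇒ 4πI² = 63/121
I = (+1)√(63/121/(4π)) = 0.20355073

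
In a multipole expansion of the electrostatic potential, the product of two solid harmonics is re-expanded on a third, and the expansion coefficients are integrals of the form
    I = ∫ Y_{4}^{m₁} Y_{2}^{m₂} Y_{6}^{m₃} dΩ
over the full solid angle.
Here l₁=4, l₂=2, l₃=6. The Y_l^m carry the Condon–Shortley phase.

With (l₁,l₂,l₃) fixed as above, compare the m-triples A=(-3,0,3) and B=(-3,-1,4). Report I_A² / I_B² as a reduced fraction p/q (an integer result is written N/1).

Same 4,2,6: normalisation and zero-m 3j drop out of the ratio.
A: Δ: 0! 8! 4! / 13! → 1/6435; sum: t=0:+1/20160 = 1/20160; 3j²(4 2 6; -3 0 3) = Δ·Π!·Σ² = 12/715  (sign -1)
B: Δ: 0! 8! 4! / 13! → 1/6435; sum: t=0:+1/30240 = 1/30240; 3j²(4 2 6; -3 -1 4) = Δ·Π!·Σ² = 16/429  (sign +1)
I_A²/I_B² = (12/715)/(16/429) = 9/20

9/20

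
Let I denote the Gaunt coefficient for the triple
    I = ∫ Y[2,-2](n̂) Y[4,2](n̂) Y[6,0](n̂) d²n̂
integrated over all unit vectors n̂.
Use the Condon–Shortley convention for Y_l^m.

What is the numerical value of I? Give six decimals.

0.061597

m-sum 0 ✓  L=12 even ✓  2≤6≤6 ✓
Π(2lᵢ+1) = 5×9×13 = 585
triangle coeff Δ(2,4,6) = 1/6435
Σ_t [0,0]: t=0:+1/2304 = 1/2304
(3j)²=5/143 [(2 4 6; 0 0 0)], sign=+1
Σ_t [0,0]: t=0:+1/34560 = 1/34560
(3j)²=1/429 [(2 4 6; -2 2 0)], sign=+1
⇒ 4πI² = 75/1573
I = (+1)√(75/1573/(4π)) = 0.06159725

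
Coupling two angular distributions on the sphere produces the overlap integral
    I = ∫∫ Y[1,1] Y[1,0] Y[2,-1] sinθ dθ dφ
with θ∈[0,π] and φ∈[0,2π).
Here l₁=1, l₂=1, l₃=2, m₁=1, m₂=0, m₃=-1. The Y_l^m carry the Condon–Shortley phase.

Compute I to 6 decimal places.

m-sum 0 ✓  L=4 even ✓  0≤2≤2 ✓
Π(2lᵢ+1) = 3×3×5 = 45
triangle coeff Δ(1,1,2) = 1/30
Σ_t [0,0]: t=0:+1/1 = 1/1
(3j)²=2/15 [(1 1 2; 0 0 0)], sign=+1
Σ_t [0,0]: t=0:+1/2 = 1/2
(3j)²=1/10 [(1 1 2; 1 0 -1)], sign=-1
⇒ 4πI² = 3/5
I = (-1)√(3/5/(4π)) = -0.21850969

-0.218510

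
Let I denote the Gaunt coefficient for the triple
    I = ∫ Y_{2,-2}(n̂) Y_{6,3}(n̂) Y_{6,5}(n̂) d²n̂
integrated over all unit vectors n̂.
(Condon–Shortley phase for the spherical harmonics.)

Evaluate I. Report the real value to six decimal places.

0.000000

-2 + 3 + 5 = 6 ≠ 0: azimuthal integral kills it; I = 0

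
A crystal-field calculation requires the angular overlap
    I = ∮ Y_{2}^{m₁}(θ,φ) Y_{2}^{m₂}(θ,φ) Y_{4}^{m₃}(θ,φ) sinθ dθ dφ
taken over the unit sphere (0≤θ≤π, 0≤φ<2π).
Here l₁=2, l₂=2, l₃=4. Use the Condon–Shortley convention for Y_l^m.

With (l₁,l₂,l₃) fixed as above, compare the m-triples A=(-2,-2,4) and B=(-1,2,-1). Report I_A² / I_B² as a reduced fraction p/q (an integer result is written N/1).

Shared (l₁,l₂,l₃)=(2,2,4): N and (l;000)² cancel in I_A²/I_B².
A: Δ = 0!·4!·4!/9! = 1/630; Racah Σ t=0..0: t=0:+1/576 = 1/576; ⇒ 3j(2 2 4; -2 -2 4)² = 1/9, sgn +1
B: Δ = 0!·4!·4!/9! = 1/630; Racah Σ t=0..0: t=0:+1/144 = 1/144; ⇒ 3j(2 2 4; -1 2 -1)² = 1/126, sgn -1
I_A²/I_B² = (1/9)/(1/126) = 14/1

14/1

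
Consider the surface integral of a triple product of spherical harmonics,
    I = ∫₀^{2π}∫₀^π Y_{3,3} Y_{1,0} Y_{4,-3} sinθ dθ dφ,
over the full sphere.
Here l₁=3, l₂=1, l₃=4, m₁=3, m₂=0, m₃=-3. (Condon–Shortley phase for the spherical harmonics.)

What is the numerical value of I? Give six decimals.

-0.162868

Rules hold: Σm=0, L=8 even, 2≤4≤4.
N = 7·3·9 = 189
Δ = 0!·6!·2!/9! = 1/252
Racah Σ t=0..0: t=0:+1/36 = 1/36
⇒ 3j(3 1 4; 0 0 0)² = 4/63, sgn +1
Racah Σ t=0..0: t=0:+1/720 = 1/720
⇒ 3j(3 1 4; 3 0 -3)² = 1/36, sgn -1
4πI² = N·(3j₀)²·(3jₘ)² = 1/3
I = -1·√(0.333333/4π) = -0.16286750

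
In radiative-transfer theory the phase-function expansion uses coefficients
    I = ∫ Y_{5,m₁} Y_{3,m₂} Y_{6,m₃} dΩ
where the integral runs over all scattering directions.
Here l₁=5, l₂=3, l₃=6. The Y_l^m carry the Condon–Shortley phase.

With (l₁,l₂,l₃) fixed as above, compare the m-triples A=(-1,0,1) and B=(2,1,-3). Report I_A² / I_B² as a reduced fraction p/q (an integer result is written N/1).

35/54

l's match ⇒ only the (l;m) 3-j factors differ between A and B.
A: triangle coeff Δ(5,3,6) = 1/675675; Σ_t [0,2]: t=0:+1/17280 t=1:−1/2880 t=2:+1/6912 = -1/6912; (3j)²=5/429 [(5 3 6; -1 0 1)], sign=+1
B: triangle coeff Δ(5,3,6) = 1/675675; Σ_t [0,2]: t=0:+1/34560 t=1:−1/8640 t=2:+1/40320 = -1/16128; (3j)²=18/1001 [(5 3 6; 2 1 -3)], sign=+1
I_A²/I_B² = (5/429)/(18/1001) = 35/54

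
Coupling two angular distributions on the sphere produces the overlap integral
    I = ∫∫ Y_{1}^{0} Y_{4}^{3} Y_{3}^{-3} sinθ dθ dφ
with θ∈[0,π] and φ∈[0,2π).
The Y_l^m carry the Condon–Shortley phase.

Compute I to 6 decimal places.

m-sum 0 ✓  L=8 even ✓  3≤3≤5 ✓
Π(2lᵢ+1) = 3×9×7 = 189
triangle coeff Δ(1,4,3) = 1/252
Σ_t [1,1]: t=1:−1/36 = -1/36
(3j)²=4/63 [(1 4 3; 0 0 0)], sign=+1
Σ_t [1,1]: t=1:−1/720 = -1/720
(3j)²=1/36 [(1 4 3; 0 3 -3)], sign=-1
⇒ 4πI² = 1/3
I = (-1)√(1/3/(4π)) = -0.16286750

-0.162868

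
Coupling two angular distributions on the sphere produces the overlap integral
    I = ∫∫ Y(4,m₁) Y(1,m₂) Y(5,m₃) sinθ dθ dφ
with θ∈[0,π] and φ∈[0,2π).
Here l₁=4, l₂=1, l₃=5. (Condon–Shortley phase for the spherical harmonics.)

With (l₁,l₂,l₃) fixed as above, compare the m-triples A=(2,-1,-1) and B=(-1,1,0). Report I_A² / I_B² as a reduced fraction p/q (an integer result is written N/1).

l's match ⇒ only the (l;m) 3-j factors differ between A and B.
A: triangle coeff Δ(4,1,5) = 1/495; Σ_t [0,0]: t=0:+1/2880 = 1/2880; (3j)²=2/165 [(4 1 5; 2 -1 -1)], sign=+1
B: triangle coeff Δ(4,1,5) = 1/495; Σ_t [0,0]: t=0:+1/1440 = 1/1440; (3j)²=2/99 [(4 1 5; -1 1 0)], sign=-1
I_A²/I_B² = (2/165)/(2/99) = 3/5

3/5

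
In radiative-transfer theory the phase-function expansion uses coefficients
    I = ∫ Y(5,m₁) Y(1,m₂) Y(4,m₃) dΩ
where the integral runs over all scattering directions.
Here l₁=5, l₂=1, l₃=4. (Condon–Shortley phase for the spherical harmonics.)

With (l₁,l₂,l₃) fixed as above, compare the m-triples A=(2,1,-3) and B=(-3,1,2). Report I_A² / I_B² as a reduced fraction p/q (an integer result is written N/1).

Shared (l₁,l₂,l₃)=(5,1,4): N and (l;000)² cancel in I_A²/I_B².
A: Δ = 2!·8!·0!/11! = 1/495; Racah Σ t=2..2: t=2:+1/10080 = 1/10080; ⇒ 3j(5 1 4; 2 1 -3)² = 1/165, sgn -1
B: Δ = 2!·8!·0!/11! = 1/495; Racah Σ t=2..2: t=2:+1/2880 = 1/2880; ⇒ 3j(5 1 4; -3 1 2)² = 28/495, sgn +1
I_A²/I_B² = (1/165)/(28/495) = 3/28

3/28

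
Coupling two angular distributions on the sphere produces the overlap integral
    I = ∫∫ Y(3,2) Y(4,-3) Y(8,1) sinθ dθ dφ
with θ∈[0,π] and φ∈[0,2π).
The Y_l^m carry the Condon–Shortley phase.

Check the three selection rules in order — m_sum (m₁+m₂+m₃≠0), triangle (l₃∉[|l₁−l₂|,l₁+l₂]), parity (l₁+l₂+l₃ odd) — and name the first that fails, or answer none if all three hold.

m₁+m₂+m₃ = 2 − 3 + 1 = 0  ✓
triangle: |3−4|=1 ≤ l₃=8 ≤ 3+4=7  ✗
parity: l₁+l₂+l₃ = 15 is odd

triangle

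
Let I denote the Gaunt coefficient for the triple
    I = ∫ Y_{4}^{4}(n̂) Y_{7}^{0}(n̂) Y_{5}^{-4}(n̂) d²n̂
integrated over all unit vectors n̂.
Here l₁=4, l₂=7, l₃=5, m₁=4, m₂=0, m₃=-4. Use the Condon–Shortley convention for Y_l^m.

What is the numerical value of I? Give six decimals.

-0.041736

Rules hold: Σm=0, L=16 even, 3≤5≤11.
N = 9·15·11 = 1485
Δ = 6!·2!·8!/17! = 1/6126120
Racah Σ t=2..4: t=2:+1/69120 t=3:−1/20736 t=4:+1/69120 = -1/51840
⇒ 3j(4 7 5; 0 0 0)² = 280/21879, sgn +1
Racah Σ t=0..0: t=0:+1/7257600 = 1/7257600
⇒ 3j(4 7 5; 4 0 -4)² = 14/12155, sgn -1
4πI² = N·(3j₀)²·(3jₘ)² = 11760/537251
I = -1·√(0.0218892/4π) = -0.04173593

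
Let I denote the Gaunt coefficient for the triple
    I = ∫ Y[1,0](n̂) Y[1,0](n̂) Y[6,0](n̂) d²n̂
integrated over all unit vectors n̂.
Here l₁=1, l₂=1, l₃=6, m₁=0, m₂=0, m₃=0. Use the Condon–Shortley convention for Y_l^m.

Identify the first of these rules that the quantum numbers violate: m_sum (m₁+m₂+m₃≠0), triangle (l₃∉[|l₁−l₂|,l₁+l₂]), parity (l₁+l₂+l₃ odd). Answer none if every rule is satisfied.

triangle

azimuthal sum: 0 + 0 + 0 = 0  ✓
0 ≤ 6 ≤ 2 (triangle on l)  ✗
L = 1 + 1 + 6 = 8 (even)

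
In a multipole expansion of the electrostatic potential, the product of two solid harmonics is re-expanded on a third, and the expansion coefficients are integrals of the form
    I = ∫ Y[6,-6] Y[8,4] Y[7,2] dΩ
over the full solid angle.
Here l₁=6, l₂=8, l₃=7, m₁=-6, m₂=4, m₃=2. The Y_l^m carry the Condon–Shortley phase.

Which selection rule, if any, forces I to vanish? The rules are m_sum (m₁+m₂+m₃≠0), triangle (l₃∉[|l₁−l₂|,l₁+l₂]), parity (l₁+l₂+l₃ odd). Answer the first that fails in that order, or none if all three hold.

m₁+m₂+m₃ = -6 + 4 + 2 = 0  ✓
triangle: |6−8|=2 ≤ l₃=7 ≤ 6+8=14  ✓
parity: l₁+l₂+l₃ = 21 is odd  ✗

parity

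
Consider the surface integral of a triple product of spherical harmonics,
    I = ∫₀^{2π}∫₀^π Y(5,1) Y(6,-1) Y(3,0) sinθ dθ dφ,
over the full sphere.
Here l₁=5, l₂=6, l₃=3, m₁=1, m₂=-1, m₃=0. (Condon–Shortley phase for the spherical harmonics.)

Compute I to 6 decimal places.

-0.123080

Rules hold: Σm=0, L=14 even, 1≤3≤11.
N = 11·13·7 = 1001
Δ = 8!·2!·4!/15! = 1/675675
Racah Σ t=3..5: t=3:−1/8640 t=4:+1/2304 t=5:−1/8640 = 7/34560
⇒ 3j(5 6 3; 0 0 0)² = 7/429, sgn -1
Racah Σ t=2..4: t=2:+1/17280 t=3:−1/2880 t=4:+1/6912 = -1/6912
⇒ 3j(5 6 3; 1 -1 0)² = 5/429, sgn +1
4πI² = N·(3j₀)²·(3jₘ)² = 245/1287
I = -1·√(0.190365/4π) = -0.12308038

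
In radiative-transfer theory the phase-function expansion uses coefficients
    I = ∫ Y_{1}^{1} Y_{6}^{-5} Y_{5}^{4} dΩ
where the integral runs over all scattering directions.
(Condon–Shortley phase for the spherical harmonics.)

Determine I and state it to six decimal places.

-0.303018

Checks pass: Σm=0; 12 even; l₃=5∈[5,7].
(2·1+1)(2·6+1)(2·5+1) = 429
Δ: 2! 0! 10! / 13! → 1/858
sum: t=1:−1/14400 = -1/14400
3j²(1 6 5; 0 0 0) = Δ·Π!·Σ² = 6/143  (sign +1)
sum: t=0:+1/725760 = 1/725760
3j²(1 6 5; 1 -5 4) = Δ·Π!·Σ² = 5/78  (sign -1)
combine: 4πI² = 429·6/143·5/78 = 15/13
take √, sign -1: I = -0.30301841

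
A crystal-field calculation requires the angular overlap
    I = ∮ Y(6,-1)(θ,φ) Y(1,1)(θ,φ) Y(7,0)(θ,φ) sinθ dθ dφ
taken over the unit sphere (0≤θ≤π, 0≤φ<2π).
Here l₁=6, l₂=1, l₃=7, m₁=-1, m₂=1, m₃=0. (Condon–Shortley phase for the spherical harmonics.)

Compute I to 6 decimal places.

Rules hold: Σm=0, L=14 even, 5≤7≤7.
N = 13·3·15 = 585
Δ = 0!·12!·2!/15! = 1/1365
Racah Σ t=0..0: t=0:+1/518400 = 1/518400
⇒ 3j(6 1 7; 0 0 0)² = 7/195, sgn -1
Racah Σ t=0..0: t=0:+1/1209600 = 1/1209600
⇒ 3j(6 1 7; -1 1 0)² = 1/65, sgn -1
4πI² = N·(3j₀)²·(3jₘ)² = 21/65
I = +1·√(0.323077/4π) = 0.16034227

0.160342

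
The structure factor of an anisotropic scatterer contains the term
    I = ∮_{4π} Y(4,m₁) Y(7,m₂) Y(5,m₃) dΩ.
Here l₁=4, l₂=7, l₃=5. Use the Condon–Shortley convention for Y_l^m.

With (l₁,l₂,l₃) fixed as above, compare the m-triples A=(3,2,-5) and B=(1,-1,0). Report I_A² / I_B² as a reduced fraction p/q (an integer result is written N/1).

243/1058

l's match ⇒ only the (l;m) 3-j factors differ between A and B.
A: triangle coeff Δ(4,7,5) = 1/6126120; Σ_t [1,1]: t=1:−1/9676800 = -1/9676800; (3j)²=27/19448 [(4 7 5; 3 2 -5)], sign=-1
B: triangle coeff Δ(4,7,5) = 1/6126120; Σ_t [1,3]: t=1:−1/172800 t=2:+1/27648 t=3:−1/51840 = 23/2073600; (3j)²=529/87516 [(4 7 5; 1 -1 0)], sign=-1
I_A²/I_B² = (27/19448)/(529/87516) = 243/1058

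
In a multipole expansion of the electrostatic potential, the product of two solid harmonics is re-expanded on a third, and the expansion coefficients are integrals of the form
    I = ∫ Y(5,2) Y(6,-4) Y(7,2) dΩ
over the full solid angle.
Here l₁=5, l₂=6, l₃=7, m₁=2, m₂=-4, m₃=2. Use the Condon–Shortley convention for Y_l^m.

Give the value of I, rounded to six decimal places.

0.048529

m-sum 0 ✓  L=18 even ✓  1≤7≤11 ✓
Π(2lᵢ+1) = 11×13×15 = 2145
triangle coeff Δ(5,6,7) = 1/174594420
Σ_t [0,4]: t=0:+1/4147200 t=1:−1/207360 t=2:+1/82944 t=3:−1/207360 t=4:+1/4147200 = 1/345600
(3j)²=420/46189 [(5 6 7; 0 0 0)], sign=-1
Σ_t [0,2]: t=0:+1/1244160 t=1:−1/1451520 t=2:+1/19353600 = 29/174182400
(3j)²=841/554268 [(5 6 7; 2 -4 2)], sign=-1
⇒ 4πI² = 441525/14919047
I = (+1)√(441525/14919047/(4π)) = 0.04852909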